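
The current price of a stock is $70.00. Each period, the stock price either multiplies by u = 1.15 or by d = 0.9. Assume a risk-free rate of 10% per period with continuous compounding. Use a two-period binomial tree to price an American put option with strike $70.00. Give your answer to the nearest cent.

$1.14

Risk-neutral probability p = (e^0.1 − 0.9)/(1.15 − 0.9) = 0.2052/0.2500 = 0.8207
Terminal stock prices: S_uu = 92.57, S_ud = 72.45, S_dd = 56.7
Terminal payoffs (K − S): max(-22.57, 0) = 0, max(-2.45, 0) = 0, max(13.3, 0) = 13.3
Node u (S = 80.5): continuation = e^(−0.1)·[0.8207·0.0000 + 0.1793·0.0000] = 0.0000; exercise value = 0.0000 ≤ continuation, so V_u = 0.0000
Node d (S = 63): continuation = e^(−0.1)·[0.8207·0.0000 + 0.1793·13.3000] = 2.1580; exercise value = 7.0000 > continuation, so V_d = 7.0000 (exercise)
Node 0 (S = 70): continuation = e^(−0.1)·[0.8207·0.0000 + 0.1793·7.0000] = 1.1358; exercise value = 0.0000 ≤ continuation, so V_0 = 1.1358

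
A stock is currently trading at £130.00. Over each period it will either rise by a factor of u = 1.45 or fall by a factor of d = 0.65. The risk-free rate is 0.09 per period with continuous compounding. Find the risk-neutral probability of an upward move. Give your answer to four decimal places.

Risk-neutral probability p = (e^0.09 − 0.65)/(1.45 − 0.65) = 0.4442/0.8000 = 0.5552

p = 0.5552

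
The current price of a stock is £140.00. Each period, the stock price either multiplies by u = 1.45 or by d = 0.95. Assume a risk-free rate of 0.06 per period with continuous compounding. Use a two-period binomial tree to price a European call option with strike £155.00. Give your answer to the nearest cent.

£17.84

Risk-neutral probability p = (e^0.06 − 0.95)/(1.45 − 0.95) = 0.1118/0.5000 = 0.2237
Terminal stock prices: S_uu = 294.4, S_ud = 192.8, S_dd = 126.3
Terminal payoffs (S − K): max(139.4, 0) = 139.4, max(37.85, 0) = 37.85, max(-28.65, 0) = 0
Node u (S = 203): V_u = e^(−0.06)·[0.2237·139.3500 + 0.7763·37.8500] = 57.0265
Node d (S = 133): V_d = e^(−0.06)·[0.2237·37.8500 + 0.7763·0.0000] = 7.9730
Node 0 (S = 140): V_0 = e^(−0.06)·[0.2237·57.0265 + 0.7763·7.9730] = 17.8417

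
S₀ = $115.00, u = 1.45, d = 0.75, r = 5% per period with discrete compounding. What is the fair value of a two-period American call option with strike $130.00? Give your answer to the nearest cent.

Risk-neutral probability p = (1 + 0.05 − 0.75)/(1.45 − 0.75) = 0.3000/0.7000 = 0.4286
Terminal stock prices: S_uu = 241.8, S_ud = 125.1, S_dd = 64.69
Terminal payoffs (S − K): max(111.8, 0) = 111.8, max(-4.938, 0) = 0, max(-65.31, 0) = 0
Node u (S = 166.8): continuation = 1/1.05·[0.4286·111.7875 + 0.5714·0.0000] = 45.6276; exercise value = 36.7500 ≤ continuation, so V_u = 45.6276
Node d (S = 86.25): continuation = 1/1.05·[0.4286·0.0000 + 0.5714·0.0000] = 0.0000; exercise value = 0.0000 ≤ continuation, so V_d = 0.0000
Node 0 (S = 115): continuation = 1/1.05·[0.4286·45.6276 + 0.5714·0.0000] = 18.6235; exercise value = 0.0000 ≤ continuation, so V_0 = 18.6235

$18.62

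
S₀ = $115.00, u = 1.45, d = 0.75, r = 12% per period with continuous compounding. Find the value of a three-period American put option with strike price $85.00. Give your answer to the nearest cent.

$3.39

Risk-neutral probability p = (e^0.12 − 0.75)/(1.45 − 0.75) = 0.3775/0.7000 = 0.5393
Terminal stock prices: S_uuu = 350.6, S_uud = 181.3, S_udd = 93.8, S_ddd = 48.52
Terminal payoffs (K − S): max(-265.6, 0) = 0, max(-96.34, 0) = 0, max(-8.797, 0) = 0, max(36.48, 0) = 36.48
Node uu (S = 241.8): continuation = e^(−0.12)·[0.5393·0.0000 + 0.4607·0.0000] = 0.0000; exercise value = 0.0000 ≤ continuation, so V_uu = 0.0000
Node ud (S = 125.1): continuation = e^(−0.12)·[0.5393·0.0000 + 0.4607·0.0000] = 0.0000; exercise value = 0.0000 ≤ continuation, so V_ud = 0.0000
Node dd (S = 64.69): continuation = e^(−0.12)·[0.5393·0.0000 + 0.4607·36.4844] = 14.9083; exercise value = 20.3125 > continuation, so V_dd = 20.3125 (exercise)
Node u (S = 166.8): continuation = e^(−0.12)·[0.5393·0.0000 + 0.4607·0.0000] = 0.0000; exercise value = 0.0000 ≤ continuation, so V_u = 0.0000
Node d (S = 86.25): continuation = e^(−0.12)·[0.5393·0.0000 + 0.4607·20.3125] = 8.3001; exercise value = 0.0000 ≤ continuation, so V_d = 8.3001
Node 0 (S = 115): continuation = e^(−0.12)·[0.5393·0.0000 + 0.4607·8.3001] = 3.3916; exercise value = 0.0000 ≤ continuation, so V_0 = 3.3916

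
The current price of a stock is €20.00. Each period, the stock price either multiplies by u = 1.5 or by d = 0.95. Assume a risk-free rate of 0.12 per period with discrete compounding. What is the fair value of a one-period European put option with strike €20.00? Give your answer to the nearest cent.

€0.62

Risk-neutral probability p = (1 + 0.12 − 0.95)/(1.5 − 0.95) = 0.1700/0.5500 = 0.3091
Terminal stock prices: S_u = 30, S_d = 19
Terminal payoffs (K − S): max(-10, 0) = 0, max(1, 0) = 1
Node 0 (S = 20): V_0 = 1/1.12·[0.3091·0.0000 + 0.6909·1.0000] = 0.6169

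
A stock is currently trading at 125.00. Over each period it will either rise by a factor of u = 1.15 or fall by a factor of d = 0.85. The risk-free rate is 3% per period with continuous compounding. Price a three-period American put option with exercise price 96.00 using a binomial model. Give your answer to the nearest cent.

Risk-neutral probability p = (e^0.03 − 0.85)/(1.15 − 0.85) = 0.1805/0.3000 = 0.6015
Terminal stock prices: S_uuu = 190.1, S_uud = 140.5, S_udd = 103.9, S_ddd = 76.77
Terminal payoffs (K − S): max(-94.11, 0) = 0, max(-44.52, 0) = 0, max(-7.859, 0) = 0, max(19.23, 0) = 19.23
Node uu (S = 165.3): continuation = e^(−0.03)·[0.6015·0.0000 + 0.3985·0.0000] = 0.0000; exercise value = 0.0000 ≤ continuation, so V_uu = 0.0000
Node ud (S = 122.2): continuation = e^(−0.03)·[0.6015·0.0000 + 0.3985·0.0000] = 0.0000; exercise value = 0.0000 ≤ continuation, so V_ud = 0.0000
Node dd (S = 90.31): continuation = e^(−0.03)·[0.6015·0.0000 + 0.3985·19.2344] = 7.4381; exercise value = 5.6875 ≤ continuation, so V_dd = 7.4381
Node u (S = 143.8): continuation = e^(−0.03)·[0.6015·0.0000 + 0.3985·0.0000] = 0.0000; exercise value = 0.0000 ≤ continuation, so V_u = 0.0000
Node d (S = 106.2): continuation = e^(−0.03)·[0.6015·0.0000 + 0.3985·7.4381] = 2.8764; exercise value = 0.0000 ≤ continuation, so V_d = 2.8764
Node 0 (S = 125): continuation = e^(−0.03)·[0.6015·0.0000 + 0.3985·2.8764] = 1.1123; exercise value = 0.0000 ≤ continuation, so V_0 = 1.1123

1.11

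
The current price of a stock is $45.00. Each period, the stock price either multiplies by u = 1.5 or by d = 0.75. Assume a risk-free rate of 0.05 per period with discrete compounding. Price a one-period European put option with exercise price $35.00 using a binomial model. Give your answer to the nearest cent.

Risk-neutral probability p = (1 + 0.05 − 0.75)/(1.5 − 0.75) = 0.3000/0.7500 = 0.4000
Terminal stock prices: S_u = 67.5, S_d = 33.75
Terminal payoffs (K − S): max(-32.5, 0) = 0, max(1.25, 0) = 1.25
Node 0 (S = 45): V_0 = 1/1.05·[0.4000·0.0000 + 0.6000·1.2500] = 0.7143

$0.71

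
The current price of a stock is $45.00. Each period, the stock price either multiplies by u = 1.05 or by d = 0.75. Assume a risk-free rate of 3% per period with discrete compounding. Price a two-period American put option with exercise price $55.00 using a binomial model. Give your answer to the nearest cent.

Risk-neutral probability p = (1 + 0.03 − 0.75)/(1.05 − 0.75) = 0.2800/0.3000 = 0.9333
Terminal stock prices: S_uu = 49.61, S_ud = 35.44, S_dd = 25.31
Terminal payoffs (K − S): max(5.387, 0) = 5.387, max(19.56, 0) = 19.56, max(29.69, 0) = 29.69
Node u (S = 47.25): continuation = 1/1.03·[0.9333·5.3875 + 0.0667·19.5625] = 6.1481; exercise value = 7.7500 > continuation, so V_u = 7.7500 (exercise)
Node d (S = 33.75): continuation = 1/1.03·[0.9333·19.5625 + 0.0667·29.6875] = 19.6481; exercise value = 21.2500 > continuation, so V_d = 21.2500 (exercise)
Node 0 (S = 45): continuation = 1/1.03·[0.9333·7.7500 + 0.0667·21.2500] = 8.3981; exercise value = 10.0000 > continuation, so V_0 = 10.0000 (exercise)

$10.00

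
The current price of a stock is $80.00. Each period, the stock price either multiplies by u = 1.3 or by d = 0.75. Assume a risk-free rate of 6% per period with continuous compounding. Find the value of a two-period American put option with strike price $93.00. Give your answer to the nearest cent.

$16.72

Risk-neutral probability p = (e^0.06 − 0.75)/(1.3 − 0.75) = 0.3118/0.5500 = 0.5670
Terminal stock prices: S_uu = 135.2, S_ud = 78, S_dd = 45
Terminal payoffs (K − S): max(-42.2, 0) = 0, max(15, 0) = 15, max(48, 0) = 48
Node u (S = 104): continuation = e^(−0.06)·[0.5670·0.0000 + 0.4330·15.0000] = 6.1171; exercise value = 0.0000 ≤ continuation, so V_u = 6.1171
Node d (S = 60): continuation = e^(−0.06)·[0.5670·15.0000 + 0.4330·48.0000] = 27.5841; exercise value = 33.0000 > continuation, so V_d = 33.0000 (exercise)
Node 0 (S = 80): continuation = e^(−0.06)·[0.5670·6.1171 + 0.4330·33.0000] = 16.7239; exercise value = 13.0000 ≤ continuation, so V_0 = 16.7239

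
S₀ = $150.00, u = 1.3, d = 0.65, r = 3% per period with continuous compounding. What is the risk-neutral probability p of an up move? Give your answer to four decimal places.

p = 0.5853

Risk-neutral probability p = (e^0.03 − 0.65)/(1.3 − 0.65) = 0.3805/0.6500 = 0.5853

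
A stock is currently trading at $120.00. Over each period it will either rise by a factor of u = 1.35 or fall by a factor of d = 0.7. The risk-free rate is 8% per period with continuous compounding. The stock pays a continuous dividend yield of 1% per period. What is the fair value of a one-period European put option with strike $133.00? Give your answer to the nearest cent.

Per-period risk-free factor R = e^0.08 = 1.0833; dividend-adjusted growth = e^(0.08−0.01) = 1.0725.
Risk-neutral probability p = (1.0725 − 0.7)/(1.35 − 0.7) = 0.3725/0.6500 = 0.5731
Terminal stock prices: S_u = 162, S_d = 84
Terminal payoffs (K − S): max(-29, 0) = 0, max(49, 0) = 49
Node 0 (S = 120): V_0 = e^(−0.08)·[0.5731·0.0000 + 0.4269·49.0000] = 19.3103

$19.31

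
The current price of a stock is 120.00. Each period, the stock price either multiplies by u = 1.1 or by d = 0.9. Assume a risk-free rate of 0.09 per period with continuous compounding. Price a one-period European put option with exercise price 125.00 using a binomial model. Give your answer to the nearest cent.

0.45

Risk-neutral probability p = (e^0.09 − 0.9)/(1.1 − 0.9) = 0.1942/0.2000 = 0.9709
Terminal stock prices: S_u = 132, S_d = 108
Terminal payoffs (K − S): max(-7, 0) = 0, max(17, 0) = 17
Node 0 (S = 120): V_0 = e^(−0.09)·[0.9709·0.0000 + 0.0291·17.0000] = 0.4526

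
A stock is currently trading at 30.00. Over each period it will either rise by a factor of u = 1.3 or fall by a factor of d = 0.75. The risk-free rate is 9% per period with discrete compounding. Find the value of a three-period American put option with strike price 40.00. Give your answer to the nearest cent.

10.00

Risk-neutral probability p = (1 + 0.09 − 0.75)/(1.3 − 0.75) = 0.3400/0.5500 = 0.6182
Terminal stock prices: S_uuu = 65.91, S_uud = 38.03, S_udd = 21.94, S_ddd = 12.66
Terminal payoffs (K − S): max(-25.91, 0) = 0, max(1.975, 0) = 1.975, max(18.06, 0) = 18.06, max(27.34, 0) = 27.34
Node uu (S = 50.7): continuation = 1/1.09·[0.6182·0.0000 + 0.3818·1.9750] = 0.6918; exercise value = 0.0000 ≤ continuation, so V_uu = 0.6918
Node ud (S = 29.25): continuation = 1/1.09·[0.6182·1.9750 + 0.3818·18.0625] = 7.4472; exercise value = 10.7500 > continuation, so V_ud = 10.7500 (exercise)
Node dd (S = 16.88): continuation = 1/1.09·[0.6182·18.0625 + 0.3818·27.3438] = 19.8222; exercise value = 23.1250 > continuation, so V_dd = 23.1250 (exercise)
Node u (S = 39): continuation = 1/1.09·[0.6182·0.6918 + 0.3818·10.7500] = 4.1580; exercise value = 1.0000 ≤ continuation, so V_u = 4.1580
Node d (S = 22.5): continuation = 1/1.09·[0.6182·10.7500 + 0.3818·23.1250] = 14.1972; exercise value = 17.5000 > continuation, so V_d = 17.5000 (exercise)
Node 0 (S = 30): continuation = 1/1.09·[0.6182·4.1580 + 0.3818·17.5000] = 8.4883; exercise value = 10.0000 > continuation, so V_0 = 10.0000 (exercise)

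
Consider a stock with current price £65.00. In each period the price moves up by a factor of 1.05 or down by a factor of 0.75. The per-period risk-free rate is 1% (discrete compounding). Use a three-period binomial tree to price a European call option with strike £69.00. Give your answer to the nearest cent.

£3.95

Risk-neutral probability p = (1 + 0.01 − 0.75)/(1.05 − 0.75) = 0.2600/0.3000 = 0.8667
Terminal stock prices: S_uuu = 75.25, S_uud = 53.75, S_udd = 38.39, S_ddd = 27.42
Terminal payoffs (S − K): max(6.246, 0) = 6.246, max(-15.25, 0) = 0, max(-30.61, 0) = 0, max(-41.58, 0) = 0
Node uu (S = 71.66): V_uu = 1/1.01·[0.8667·6.2456 + 0.1333·0.0000] = 5.3593
Node ud (S = 51.19): V_ud = 1/1.01·[0.8667·0.0000 + 0.1333·0.0000] = 0.0000
Node dd (S = 36.56): V_dd = 1/1.01·[0.8667·0.0000 + 0.1333·0.0000] = 0.0000
Node u (S = 68.25): V_u = 1/1.01·[0.8667·5.3593 + 0.1333·0.0000] = 4.5987
Node d (S = 48.75): V_d = 1/1.01·[0.8667·0.0000 + 0.1333·0.0000] = 0.0000
Node 0 (S = 65): V_0 = 1/1.01·[0.8667·4.5987 + 0.1333·0.0000] = 3.9461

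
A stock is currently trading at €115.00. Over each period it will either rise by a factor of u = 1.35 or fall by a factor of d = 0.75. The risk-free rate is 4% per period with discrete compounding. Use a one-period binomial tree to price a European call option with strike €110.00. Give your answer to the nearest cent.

Risk-neutral probability p = (1 + 0.04 − 0.75)/(1.35 − 0.75) = 0.2900/0.6000 = 0.4833
Terminal stock prices: S_u = 155.2, S_d = 86.25
Terminal payoffs (S − K): max(45.25, 0) = 45.25, max(-23.75, 0) = 0
Node 0 (S = 115): V_0 = 1/1.04·[0.4833·45.2500 + 0.5167·0.0000] = 21.0296

€21.03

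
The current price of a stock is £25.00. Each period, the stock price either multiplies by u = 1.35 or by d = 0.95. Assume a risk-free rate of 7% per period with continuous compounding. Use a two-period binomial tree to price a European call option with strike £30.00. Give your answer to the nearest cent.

£2.03

Risk-neutral probability p = (e^0.07 − 0.95)/(1.35 − 0.95) = 0.1225/0.4000 = 0.3063
Terminal stock prices: S_uu = 45.56, S_ud = 32.06, S_dd = 22.56
Terminal payoffs (S − K): max(15.56, 0) = 15.56, max(2.062, 0) = 2.062, max(-7.438, 0) = 0
Node u (S = 33.75): V_u = e^(−0.07)·[0.3063·15.5625 + 0.6937·2.0625] = 5.7782
Node d (S = 23.75): V_d = e^(−0.07)·[0.3063·2.0625 + 0.6937·0.0000] = 0.5890
Node 0 (S = 25): V_0 = e^(−0.07)·[0.3063·5.7782 + 0.6937·0.5890] = 2.0310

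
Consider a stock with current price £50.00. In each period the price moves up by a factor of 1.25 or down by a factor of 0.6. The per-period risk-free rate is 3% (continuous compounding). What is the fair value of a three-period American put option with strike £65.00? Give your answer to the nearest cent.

Risk-neutral probability p = (e^0.03 − 0.6)/(1.25 − 0.6) = 0.4305/0.6500 = 0.6622
Terminal stock prices: S_uuu = 97.66, S_uud = 46.88, S_udd = 22.5, S_ddd = 10.8
Terminal payoffs (K − S): max(-32.66, 0) = 0, max(18.12, 0) = 18.12, max(42.5, 0) = 42.5, max(54.2, 0) = 54.2
Node uu (S = 78.12): continuation = e^(−0.03)·[0.6622·0.0000 + 0.3378·18.1250] = 5.9410; exercise value = 0.0000 ≤ continuation, so V_uu = 5.9410
Node ud (S = 37.5): continuation = e^(−0.03)·[0.6622·18.1250 + 0.3378·42.5000] = 25.5790; exercise value = 27.5000 > continuation, so V_ud = 27.5000 (exercise)
Node dd (S = 18): continuation = e^(−0.03)·[0.6622·42.5000 + 0.3378·54.2000] = 45.0790; exercise value = 47.0000 > continuation, so V_dd = 47.0000 (exercise)
Node u (S = 62.5): continuation = e^(−0.03)·[0.6622·5.9410 + 0.3378·27.5000] = 12.8320; exercise value = 2.5000 ≤ continuation, so V_u = 12.8320
Node d (S = 30): continuation = e^(−0.03)·[0.6622·27.5000 + 0.3378·47.0000] = 33.0790; exercise value = 35.0000 > continuation, so V_d = 35.0000 (exercise)
Node 0 (S = 50): continuation = e^(−0.03)·[0.6622·12.8320 + 0.3378·35.0000] = 19.7190; exercise value = 15.0000 ≤ continuation, so V_0 = 19.7190

£19.72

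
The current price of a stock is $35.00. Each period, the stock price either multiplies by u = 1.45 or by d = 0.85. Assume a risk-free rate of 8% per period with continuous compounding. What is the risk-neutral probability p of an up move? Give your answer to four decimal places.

Risk-neutral probability p = (e^0.08 − 0.85)/(1.45 − 0.85) = 0.2333/0.6000 = 0.3888

p = 0.3888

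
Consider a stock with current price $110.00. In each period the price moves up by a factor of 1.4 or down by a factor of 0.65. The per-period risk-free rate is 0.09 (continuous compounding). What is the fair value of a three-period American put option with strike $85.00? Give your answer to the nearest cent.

Risk-neutral probability p = (e^0.09 − 0.65)/(1.4 − 0.65) = 0.4442/0.7500 = 0.5922
Terminal stock prices: S_uuu = 301.8, S_uud = 140.1, S_udd = 65.07, S_ddd = 30.21
Terminal payoffs (K − S): max(-216.8, 0) = 0, max(-55.14, 0) = 0, max(19.93, 0) = 19.93, max(54.79, 0) = 54.79
Node uu (S = 215.6): continuation = e^(−0.09)·[0.5922·0.0000 + 0.4078·0.0000] = 0.0000; exercise value = 0.0000 ≤ continuation, so V_uu = 0.0000
Node ud (S = 100.1): continuation = e^(−0.09)·[0.5922·0.0000 + 0.4078·19.9350] = 7.4292; exercise value = 0.0000 ≤ continuation, so V_ud = 7.4292
Node dd (S = 46.48): continuation = e^(−0.09)·[0.5922·19.9350 + 0.4078·54.7912] = 31.2092; exercise value = 38.5250 > continuation, so V_dd = 38.5250 (exercise)
Node u (S = 154): continuation = e^(−0.09)·[0.5922·0.0000 + 0.4078·7.4292] = 2.7687; exercise value = 0.0000 ≤ continuation, so V_u = 2.7687
Node d (S = 71.5): continuation = e^(−0.09)·[0.5922·7.4292 + 0.4078·38.5250] = 18.3783; exercise value = 13.5000 ≤ continuation, so V_d = 18.3783
Node 0 (S = 110): continuation = e^(−0.09)·[0.5922·2.7687 + 0.4078·18.3783] = 8.3476; exercise value = 0.0000 ≤ continuation, so V_0 = 8.3476

$8.35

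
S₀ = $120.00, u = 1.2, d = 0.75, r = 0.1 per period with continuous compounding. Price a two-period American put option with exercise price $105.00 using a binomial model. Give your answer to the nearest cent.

Risk-neutral probability p = (e^0.1 − 0.75)/(1.2 − 0.75) = 0.3552/0.4500 = 0.7893
Terminal stock prices: S_uu = 172.8, S_ud = 108, S_dd = 67.5
Terminal payoffs (K − S): max(-67.8, 0) = 0, max(-3, 0) = 0, max(37.5, 0) = 37.5
Node u (S = 144): continuation = e^(−0.1)·[0.7893·0.0000 + 0.2107·0.0000] = 0.0000; exercise value = 0.0000 ≤ continuation, so V_u = 0.0000
Node d (S = 90): continuation = e^(−0.1)·[0.7893·0.0000 + 0.2107·37.5000] = 7.1504; exercise value = 15.0000 > continuation, so V_d = 15.0000 (exercise)
Node 0 (S = 120): continuation = e^(−0.1)·[0.7893·0.0000 + 0.2107·15.0000] = 2.8602; exercise value = 0.0000 ≤ continuation, so V_0 = 2.8602

$2.86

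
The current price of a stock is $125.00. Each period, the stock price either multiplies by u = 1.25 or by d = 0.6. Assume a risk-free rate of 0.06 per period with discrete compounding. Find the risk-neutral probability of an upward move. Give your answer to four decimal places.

Risk-neutral probability p = (1 + 0.06 − 0.6)/(1.25 − 0.6) = 0.4600/0.6500 = 0.7077

p = 0.7077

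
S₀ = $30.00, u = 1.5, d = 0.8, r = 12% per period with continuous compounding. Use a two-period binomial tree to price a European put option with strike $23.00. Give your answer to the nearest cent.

Risk-neutral probability p = (e^0.12 − 0.8)/(1.5 − 0.8) = 0.3275/0.7000 = 0.4679
Terminal stock prices: S_uu = 67.5, S_ud = 36, S_dd = 19.2
Terminal payoffs (K − S): max(-44.5, 0) = 0, max(-13, 0) = 0, max(3.8, 0) = 3.8
Node u (S = 45): V_u = e^(−0.12)·[0.4679·0.0000 + 0.5321·0.0000] = 0.0000
Node d (S = 24): V_d = e^(−0.12)·[0.4679·0.0000 + 0.5321·3.8000] = 1.7935
Node 0 (S = 30): V_0 = e^(−0.12)·[0.4679·0.0000 + 0.5321·1.7935] = 0.8465

$0.85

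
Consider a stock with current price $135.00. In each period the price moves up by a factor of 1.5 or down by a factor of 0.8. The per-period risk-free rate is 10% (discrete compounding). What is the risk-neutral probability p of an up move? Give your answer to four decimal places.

p = 0.4286

Risk-neutral probability p = (1 + 0.1 − 0.8)/(1.5 − 0.8) = 0.3000/0.7000 = 0.4286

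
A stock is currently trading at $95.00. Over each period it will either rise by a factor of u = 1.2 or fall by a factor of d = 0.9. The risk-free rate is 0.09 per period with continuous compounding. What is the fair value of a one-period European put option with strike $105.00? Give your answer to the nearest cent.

Risk-neutral probability p = (e^0.09 − 0.9)/(1.2 − 0.9) = 0.1942/0.3000 = 0.6472
Terminal stock prices: S_u = 114, S_d = 85.5
Terminal payoffs (K − S): max(-9, 0) = 0, max(19.5, 0) = 19.5
Node 0 (S = 95): V_0 = e^(−0.09)·[0.6472·0.0000 + 0.3528·19.5000] = 6.2866

$6.29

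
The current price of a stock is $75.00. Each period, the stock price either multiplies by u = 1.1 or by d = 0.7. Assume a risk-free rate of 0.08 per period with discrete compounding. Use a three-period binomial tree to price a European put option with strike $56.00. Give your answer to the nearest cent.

$0.09

Risk-neutral probability p = (1 + 0.08 − 0.7)/(1.1 − 0.7) = 0.3800/0.4000 = 0.9500
Terminal stock prices: S_uuu = 99.83, S_uud = 63.53, S_udd = 40.42, S_ddd = 25.72
Terminal payoffs (K − S): max(-43.83, 0) = 0, max(-7.525, 0) = 0, max(15.58, 0) = 15.58, max(30.28, 0) = 30.28
Node uu (S = 90.75): V_uu = 1/1.08·[0.9500·0.0000 + 0.0500·0.0000] = 0.0000
Node ud (S = 57.75): V_ud = 1/1.08·[0.9500·0.0000 + 0.0500·15.5750] = 0.7211
Node dd (S = 36.75): V_dd = 1/1.08·[0.9500·15.5750 + 0.0500·30.2750] = 15.1019
Node u (S = 82.5): V_u = 1/1.08·[0.9500·0.0000 + 0.0500·0.7211] = 0.0334
Node d (S = 52.5): V_d = 1/1.08·[0.9500·0.7211 + 0.0500·15.1019] = 1.3334
Node 0 (S = 75): V_0 = 1/1.08·[0.9500·0.0334 + 0.0500·1.3334] = 0.0911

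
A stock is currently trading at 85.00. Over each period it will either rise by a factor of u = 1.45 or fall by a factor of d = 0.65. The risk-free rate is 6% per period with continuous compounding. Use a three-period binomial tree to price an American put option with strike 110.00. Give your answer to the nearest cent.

31.64

Risk-neutral probability p = (e^0.06 − 0.65)/(1.45 − 0.65) = 0.4118/0.8000 = 0.5148
Terminal stock prices: S_uuu = 259.1, S_uud = 116.2, S_udd = 52.07, S_ddd = 23.34
Terminal payoffs (K − S): max(-149.1, 0) = 0, max(-6.163, 0) = 0, max(57.93, 0) = 57.93, max(86.66, 0) = 86.66
Node uu (S = 178.7): continuation = e^(−0.06)·[0.5148·0.0000 + 0.4852·0.0000] = 0.0000; exercise value = 0.0000 ≤ continuation, so V_uu = 0.0000
Node ud (S = 80.11): continuation = e^(−0.06)·[0.5148·0.0000 + 0.4852·57.9269] = 26.4696; exercise value = 29.8875 > continuation, so V_ud = 29.8875 (exercise)
Node dd (S = 35.91): continuation = e^(−0.06)·[0.5148·57.9269 + 0.4852·86.6569] = 67.6816; exercise value = 74.0875 > continuation, so V_dd = 74.0875 (exercise)
Node u (S = 123.2): continuation = e^(−0.06)·[0.5148·0.0000 + 0.4852·29.8875] = 13.6570; exercise value = 0.0000 ≤ continuation, so V_u = 13.6570
Node d (S = 55.25): continuation = e^(−0.06)·[0.5148·29.8875 + 0.4852·74.0875] = 48.3441; exercise value = 54.7500 > continuation, so V_d = 54.7500 (exercise)
Node 0 (S = 85): continuation = e^(−0.06)·[0.5148·13.6570 + 0.4852·54.7500] = 31.6391; exercise value = 25.0000 ≤ continuation, so V_0 = 31.6391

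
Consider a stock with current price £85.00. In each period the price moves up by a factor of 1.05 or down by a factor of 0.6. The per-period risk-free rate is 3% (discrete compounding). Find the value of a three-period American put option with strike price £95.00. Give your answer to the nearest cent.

£10.00

Risk-neutral probability p = (1 + 0.03 − 0.6)/(1.05 − 0.6) = 0.4300/0.4500 = 0.9556
Terminal stock prices: S_uuu = 98.4, S_uud = 56.23, S_udd = 32.13, S_ddd = 18.36
Terminal payoffs (K − S): max(-3.398, 0) = 0, max(38.77, 0) = 38.77, max(62.87, 0) = 62.87, max(76.64, 0) = 76.64
Node uu (S = 93.71): continuation = 1/1.03·[0.9556·0.0000 + 0.0444·38.7725] = 1.6730; exercise value = 1.2875 ≤ continuation, so V_uu = 1.6730
Node ud (S = 53.55): continuation = 1/1.03·[0.9556·38.7725 + 0.0444·62.8700] = 38.6830; exercise value = 41.4500 > continuation, so V_ud = 41.4500 (exercise)
Node dd (S = 30.6): continuation = 1/1.03·[0.9556·62.8700 + 0.0444·76.6400] = 61.6330; exercise value = 64.4000 > continuation, so V_dd = 64.4000 (exercise)
Node u (S = 89.25): continuation = 1/1.03·[0.9556·1.6730 + 0.0444·41.4500] = 3.3407; exercise value = 5.7500 > continuation, so V_u = 5.7500 (exercise)
Node d (S = 51): continuation = 1/1.03·[0.9556·41.4500 + 0.0444·64.4000] = 41.2330; exercise value = 44.0000 > continuation, so V_d = 44.0000 (exercise)
Node 0 (S = 85): continuation = 1/1.03·[0.9556·5.7500 + 0.0444·44.0000] = 7.2330; exercise value = 10.0000 > continuation, so V_0 = 10.0000 (exercise)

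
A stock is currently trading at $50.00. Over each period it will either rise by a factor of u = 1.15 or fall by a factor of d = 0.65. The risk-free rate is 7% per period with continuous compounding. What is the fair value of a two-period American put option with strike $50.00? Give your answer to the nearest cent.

$3.97

Risk-neutral probability p = (e^0.07 − 0.65)/(1.15 − 0.65) = 0.4225/0.5000 = 0.8450
Terminal stock prices: S_uu = 66.12, S_ud = 37.38, S_dd = 21.13
Terminal payoffs (K − S): max(-16.12, 0) = 0, max(12.62, 0) = 12.62, max(28.87, 0) = 28.87
Node u (S = 57.5): continuation = e^(−0.07)·[0.8450·0.0000 + 0.1550·12.6250] = 1.8244; exercise value = 0.0000 ≤ continuation, so V_u = 1.8244
Node d (S = 32.5): continuation = e^(−0.07)·[0.8450·12.6250 + 0.1550·28.8750] = 14.1197; exercise value = 17.5000 > continuation, so V_d = 17.5000 (exercise)
Node 0 (S = 50): continuation = e^(−0.07)·[0.8450·1.8244 + 0.1550·17.5000] = 3.9663; exercise value = 0.0000 ≤ continuation, so V_0 = 3.9663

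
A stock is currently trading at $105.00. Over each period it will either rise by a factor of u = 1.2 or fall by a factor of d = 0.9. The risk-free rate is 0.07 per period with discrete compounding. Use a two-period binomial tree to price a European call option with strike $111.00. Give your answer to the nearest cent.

Risk-neutral probability p = (1 + 0.07 − 0.9)/(1.2 − 0.9) = 0.1700/0.3000 = 0.5667
Terminal stock prices: S_uu = 151.2, S_ud = 113.4, S_dd = 85.05
Terminal payoffs (S − K): max(40.2, 0) = 40.2, max(2.4, 0) = 2.4, max(-25.95, 0) = 0
Node u (S = 126): V_u = 1/1.07·[0.5667·40.2000 + 0.4333·2.4000] = 22.2617
Node d (S = 94.5): V_d = 1/1.07·[0.5667·2.4000 + 0.4333·0.0000] = 1.2710
Node 0 (S = 105): V_0 = 1/1.07·[0.5667·22.2617 + 0.4333·1.2710] = 12.3044

$12.30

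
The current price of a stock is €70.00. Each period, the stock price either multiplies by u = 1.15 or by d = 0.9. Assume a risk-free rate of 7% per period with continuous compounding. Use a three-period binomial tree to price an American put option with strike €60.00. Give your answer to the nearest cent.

Risk-neutral probability p = (e^0.07 − 0.9)/(1.15 − 0.9) = 0.1725/0.2500 = 0.6900
Terminal stock prices: S_uuu = 106.5, S_uud = 83.32, S_udd = 65.2, S_ddd = 51.03
Terminal payoffs (K − S): max(-46.46, 0) = 0, max(-23.32, 0) = 0, max(-5.205, 0) = 0, max(8.97, 0) = 8.97
Node uu (S = 92.57): continuation = e^(−0.07)·[0.6900·0.0000 + 0.3100·0.0000] = 0.0000; exercise value = 0.0000 ≤ continuation, so V_uu = 0.0000
Node ud (S = 72.45): continuation = e^(−0.07)·[0.6900·0.0000 + 0.3100·0.0000] = 0.0000; exercise value = 0.0000 ≤ continuation, so V_ud = 0.0000
Node dd (S = 56.7): continuation = e^(−0.07)·[0.6900·0.0000 + 0.3100·8.9700] = 2.5924; exercise value = 3.3000 > continuation, so V_dd = 3.3000 (exercise)
Node u (S = 80.5): continuation = e^(−0.07)·[0.6900·0.0000 + 0.3100·0.0000] = 0.0000; exercise value = 0.0000 ≤ continuation, so V_u = 0.0000
Node d (S = 63): continuation = e^(−0.07)·[0.6900·0.0000 + 0.3100·3.3000] = 0.9537; exercise value = 0.0000 ≤ continuation, so V_d = 0.9537
Node 0 (S = 70): continuation = e^(−0.07)·[0.6900·0.0000 + 0.3100·0.9537] = 0.2756; exercise value = 0.0000 ≤ continuation, so V_0 = 0.2756

€0.28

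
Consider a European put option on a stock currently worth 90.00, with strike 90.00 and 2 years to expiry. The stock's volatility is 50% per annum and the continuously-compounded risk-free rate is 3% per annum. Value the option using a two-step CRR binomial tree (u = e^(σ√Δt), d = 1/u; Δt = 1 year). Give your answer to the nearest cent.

18.86

CRR parameters: u = e^(σ√Δt) = e^(0.5·√1) = 1.6487, d = 1/u = 0.6065
Per-period rate: rΔt = 0.03·1 = 0.03, so R = e^0.03 = 1.0305
Risk-neutral probability p = (e^0.03 − 0.6065)/(1.6487 − 0.6065) = 0.4239/1.0422 = 0.4068
Terminal stock prices: S_uu = 244.6, S_ud = 90, S_dd = 33.11
Terminal payoffs (K − S): max(-154.6, 0) = 0, max(0, 0) = 0, max(56.89, 0) = 56.89
Node u (S = 148.4): V_u = e^(−0.03)·[0.4068·0.0000 + 0.5932·0.0000] = 0.0000
Node d (S = 54.59): V_d = e^(−0.03)·[0.4068·0.0000 + 0.5932·56.8909] = 32.7523
Node 0 (S = 90): V_0 = e^(−0.03)·[0.4068·0.0000 + 0.5932·32.7523] = 18.8557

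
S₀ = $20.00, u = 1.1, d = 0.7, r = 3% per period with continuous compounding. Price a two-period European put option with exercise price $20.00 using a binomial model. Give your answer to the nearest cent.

Risk-neutral probability p = (e^0.03 − 0.7)/(1.1 − 0.7) = 0.3305/0.4000 = 0.8261
Terminal stock prices: S_uu = 24.2, S_ud = 15.4, S_dd = 9.8
Terminal payoffs (K − S): max(-4.2, 0) = 0, max(4.6, 0) = 4.6, max(10.2, 0) = 10.2
Node u (S = 22): V_u = e^(−0.03)·[0.8261·0.0000 + 0.1739·4.6000] = 0.7761
Node d (S = 14): V_d = e^(−0.03)·[0.8261·4.6000 + 0.1739·10.2000] = 5.4089
Node 0 (S = 20): V_0 = e^(−0.03)·[0.8261·0.7761 + 0.1739·5.4089] = 1.5349

$1.53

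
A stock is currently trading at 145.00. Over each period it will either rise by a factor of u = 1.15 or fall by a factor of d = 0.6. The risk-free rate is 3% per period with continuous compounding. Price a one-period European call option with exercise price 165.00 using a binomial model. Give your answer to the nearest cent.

1.33

Risk-neutral probability p = (e^0.03 − 0.6)/(1.15 − 0.6) = 0.4305/0.5500 = 0.7826
Terminal stock prices: S_u = 166.8, S_d = 87
Terminal payoffs (S − K): max(1.75, 0) = 1.75, max(-78, 0) = 0
Node 0 (S = 145): V_0 = e^(−0.03)·[0.7826·1.7500 + 0.2174·0.0000] = 1.3291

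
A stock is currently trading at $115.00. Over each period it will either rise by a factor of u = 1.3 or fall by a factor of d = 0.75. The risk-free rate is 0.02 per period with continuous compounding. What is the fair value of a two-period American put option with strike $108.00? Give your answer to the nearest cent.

$10.85

Risk-neutral probability p = (e^0.02 − 0.75)/(1.3 − 0.75) = 0.2702/0.5500 = 0.4913
Terminal stock prices: S_uu = 194.4, S_ud = 112.1, S_dd = 64.69
Terminal payoffs (K − S): max(-86.35, 0) = 0, max(-4.125, 0) = 0, max(43.31, 0) = 43.31
Node u (S = 149.5): continuation = e^(−0.02)·[0.4913·0.0000 + 0.5087·0.0000] = 0.0000; exercise value = 0.0000 ≤ continuation, so V_u = 0.0000
Node d (S = 86.25): continuation = e^(−0.02)·[0.4913·0.0000 + 0.5087·43.3125] = 21.5978; exercise value = 21.7500 > continuation, so V_d = 21.7500 (exercise)
Node 0 (S = 115): continuation = e^(−0.02)·[0.4913·0.0000 + 0.5087·21.7500] = 10.8457; exercise value = 0.0000 ≤ continuation, so V_0 = 10.8457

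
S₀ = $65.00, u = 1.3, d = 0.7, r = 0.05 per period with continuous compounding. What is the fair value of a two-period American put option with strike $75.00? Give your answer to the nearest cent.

Risk-neutral probability p = (e^0.05 − 0.7)/(1.3 − 0.7) = 0.3513/0.6000 = 0.5855
Terminal stock prices: S_uu = 109.9, S_ud = 59.15, S_dd = 31.85
Terminal payoffs (K − S): max(-34.85, 0) = 0, max(15.85, 0) = 15.85, max(43.15, 0) = 43.15
Node u (S = 84.5): continuation = e^(−0.05)·[0.5855·0.0000 + 0.4145·15.8500] = 6.2501; exercise value = 0.0000 ≤ continuation, so V_u = 6.2501
Node d (S = 45.5): continuation = e^(−0.05)·[0.5855·15.8500 + 0.4145·43.1500] = 25.8422; exercise value = 29.5000 > continuation, so V_d = 29.5000 (exercise)
Node 0 (S = 65): continuation = e^(−0.05)·[0.5855·6.2501 + 0.4145·29.5000] = 15.1134; exercise value = 10.0000 ≤ continuation, so V_0 = 15.1134

$15.11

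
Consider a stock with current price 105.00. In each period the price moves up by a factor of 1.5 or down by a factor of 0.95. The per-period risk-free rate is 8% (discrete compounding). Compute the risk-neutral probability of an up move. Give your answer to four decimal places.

Risk-neutral probability p = (1 + 0.08 − 0.95)/(1.5 − 0.95) = 0.1300/0.5500 = 0.2364

p = 0.2364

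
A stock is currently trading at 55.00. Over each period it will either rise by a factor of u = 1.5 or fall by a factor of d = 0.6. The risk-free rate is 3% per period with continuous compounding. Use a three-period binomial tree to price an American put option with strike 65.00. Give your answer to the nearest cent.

20.40

Risk-neutral probability p = (e^0.03 − 0.6)/(1.5 − 0.6) = 0.4305/0.9000 = 0.4783
Terminal stock prices: S_uuu = 185.6, S_uud = 74.25, S_udd = 29.7, S_ddd = 11.88
Terminal payoffs (K − S): max(-120.6, 0) = 0, max(-9.25, 0) = 0, max(35.3, 0) = 35.3, max(53.12, 0) = 53.12
Node uu (S = 123.8): continuation = e^(−0.03)·[0.4783·0.0000 + 0.5217·0.0000] = 0.0000; exercise value = 0.0000 ≤ continuation, so V_uu = 0.0000
Node ud (S = 49.5): continuation = e^(−0.03)·[0.4783·0.0000 + 0.5217·35.3000] = 17.8723; exercise value = 15.5000 ≤ continuation, so V_ud = 17.8723
Node dd (S = 19.8): continuation = e^(−0.03)·[0.4783·35.3000 + 0.5217·53.1200] = 43.2790; exercise value = 45.2000 > continuation, so V_dd = 45.2000 (exercise)
Node u (S = 82.5): continuation = e^(−0.03)·[0.4783·0.0000 + 0.5217·17.8723] = 9.0487; exercise value = 0.0000 ≤ continuation, so V_u = 9.0487
Node d (S = 33): continuation = e^(−0.03)·[0.4783·17.8723 + 0.5217·45.2000] = 31.1801; exercise value = 32.0000 > continuation, so V_d = 32.0000 (exercise)
Node 0 (S = 55): continuation = e^(−0.03)·[0.4783·9.0487 + 0.5217·32.0000] = 20.4015; exercise value = 10.0000 ≤ continuation, so V_0 = 20.4015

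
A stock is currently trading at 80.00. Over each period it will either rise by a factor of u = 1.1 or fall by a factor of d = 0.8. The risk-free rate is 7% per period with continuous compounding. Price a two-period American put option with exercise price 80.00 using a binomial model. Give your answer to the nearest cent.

2.06

Risk-neutral probability p = (e^0.07 − 0.8)/(1.1 − 0.8) = 0.2725/0.3000 = 0.9084
Terminal stock prices: S_uu = 96.8, S_ud = 70.4, S_dd = 51.2
Terminal payoffs (K − S): max(-16.8, 0) = 0, max(9.6, 0) = 9.6, max(28.8, 0) = 28.8
Node u (S = 88): continuation = e^(−0.07)·[0.9084·0.0000 + 0.0916·9.6000] = 0.8203; exercise value = 0.0000 ≤ continuation, so V_u = 0.8203
Node d (S = 64): continuation = e^(−0.07)·[0.9084·9.6000 + 0.0916·28.8000] = 10.5915; exercise value = 16.0000 > continuation, so V_d = 16.0000 (exercise)
Node 0 (S = 80): continuation = e^(−0.07)·[0.9084·0.8203 + 0.0916·16.0000] = 2.0618; exercise value = 0.0000 ≤ continuation, so V_0 = 2.0618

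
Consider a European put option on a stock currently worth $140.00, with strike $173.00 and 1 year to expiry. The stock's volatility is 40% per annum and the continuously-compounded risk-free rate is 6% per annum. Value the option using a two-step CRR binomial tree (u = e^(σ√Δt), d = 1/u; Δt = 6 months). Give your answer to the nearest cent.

$39.06

CRR parameters: u = e^(σ√Δt) = e^(0.4·√0.5) = 1.3269, d = 1/u = 0.7536
Per-period rate: rΔt = 0.06·0.5 = 0.03, so R = e^0.03 = 1.0305
Risk-neutral probability p = (e^0.03 − 0.7536)/(1.3269 − 0.7536) = 0.2768/0.5733 = 0.4829
Terminal stock prices: S_uu = 246.5, S_ud = 140, S_dd = 79.52
Terminal payoffs (K − S): max(-73.49, 0) = 0, max(33, 0) = 33, max(93.48, 0) = 93.48
Node u (S = 185.8): V_u = e^(−0.03)·[0.4829·0.0000 + 0.5171·33.0000] = 16.5605
Node d (S = 105.5): V_d = e^(−0.03)·[0.4829·33.0000 + 0.5171·93.4841] = 62.3777
Node 0 (S = 140): V_0 = e^(−0.03)·[0.4829·16.5605 + 0.5171·62.3777] = 39.0637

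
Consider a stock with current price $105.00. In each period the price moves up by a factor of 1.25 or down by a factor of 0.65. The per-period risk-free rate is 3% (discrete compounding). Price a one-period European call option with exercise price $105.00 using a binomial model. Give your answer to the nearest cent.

$16.14

Risk-neutral probability p = (1 + 0.03 − 0.65)/(1.25 − 0.65) = 0.3800/0.6000 = 0.6333
Terminal stock prices: S_u = 131.2, S_d = 68.25
Terminal payoffs (S − K): max(26.25, 0) = 26.25, max(-36.75, 0) = 0
Node 0 (S = 105): V_0 = 1/1.03·[0.6333·26.2500 + 0.3667·0.0000] = 16.1408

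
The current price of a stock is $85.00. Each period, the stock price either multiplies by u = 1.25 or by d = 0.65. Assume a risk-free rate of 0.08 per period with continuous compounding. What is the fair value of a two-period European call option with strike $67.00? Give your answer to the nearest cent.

$29.95

Risk-neutral probability p = (e^0.08 − 0.65)/(1.25 − 0.65) = 0.4333/0.6000 = 0.7221
Terminal stock prices: S_uu = 132.8, S_ud = 69.06, S_dd = 35.91
Terminal payoffs (S − K): max(65.81, 0) = 65.81, max(2.062, 0) = 2.062, max(-31.09, 0) = 0
Node u (S = 106.2): V_u = e^(−0.08)·[0.7221·65.8125 + 0.2779·2.0625] = 44.4012
Node d (S = 55.25): V_d = e^(−0.08)·[0.7221·2.0625 + 0.2779·0.0000] = 1.3749
Node 0 (S = 85): V_0 = e^(−0.08)·[0.7221·44.4012 + 0.2779·1.3749] = 29.9516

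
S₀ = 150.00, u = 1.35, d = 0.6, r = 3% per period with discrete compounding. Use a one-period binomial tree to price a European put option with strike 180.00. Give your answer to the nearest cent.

37.28

Risk-neutral probability p = (1 + 0.03 − 0.6)/(1.35 − 0.6) = 0.4300/0.7500 = 0.5733
Terminal stock prices: S_u = 202.5, S_d = 90
Terminal payoffs (K − S): max(-22.5, 0) = 0, max(90, 0) = 90
Node 0 (S = 150): V_0 = 1/1.03·[0.5733·0.0000 + 0.4267·90.0000] = 37.2816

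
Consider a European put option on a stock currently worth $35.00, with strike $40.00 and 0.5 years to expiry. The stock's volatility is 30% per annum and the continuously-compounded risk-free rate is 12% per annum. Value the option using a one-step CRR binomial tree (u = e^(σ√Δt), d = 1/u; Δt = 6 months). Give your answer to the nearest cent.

CRR parameters: u = e^(σ√Δt) = e^(0.3·√0.5) = 1.2363, d = 1/u = 0.8089
Per-period rate: rΔt = 0.12·0.5 = 0.06, so R = e^0.06 = 1.0618
Risk-neutral probability p = (e^0.06 − 0.8089)/(1.2363 − 0.8089) = 0.2530/0.4275 = 0.5918
Terminal stock prices: S_u = 43.27, S_d = 28.31
Terminal payoffs (K − S): max(-3.271, 0) = 0, max(11.69, 0) = 11.69
Node 0 (S = 35): V_0 = e^(−0.06)·[0.5918·0.0000 + 0.4082·11.6900] = 4.4937

$4.49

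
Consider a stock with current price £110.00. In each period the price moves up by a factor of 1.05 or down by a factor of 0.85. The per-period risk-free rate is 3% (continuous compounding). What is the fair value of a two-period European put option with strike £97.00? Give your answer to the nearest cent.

Risk-neutral probability p = (e^0.03 − 0.85)/(1.05 − 0.85) = 0.1805/0.2000 = 0.9023
Terminal stock prices: S_uu = 121.3, S_ud = 98.17, S_dd = 79.47
Terminal payoffs (K − S): max(-24.28, 0) = 0, max(-1.175, 0) = 0, max(17.53, 0) = 17.53
Node u (S = 115.5): V_u = e^(−0.03)·[0.9023·0.0000 + 0.0977·0.0000] = 0.0000
Node d (S = 93.5): V_d = e^(−0.03)·[0.9023·0.0000 + 0.0977·17.5250] = 1.6621
Node 0 (S = 110): V_0 = e^(−0.03)·[0.9023·0.0000 + 0.0977·1.6621] = 0.1576

£0.16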